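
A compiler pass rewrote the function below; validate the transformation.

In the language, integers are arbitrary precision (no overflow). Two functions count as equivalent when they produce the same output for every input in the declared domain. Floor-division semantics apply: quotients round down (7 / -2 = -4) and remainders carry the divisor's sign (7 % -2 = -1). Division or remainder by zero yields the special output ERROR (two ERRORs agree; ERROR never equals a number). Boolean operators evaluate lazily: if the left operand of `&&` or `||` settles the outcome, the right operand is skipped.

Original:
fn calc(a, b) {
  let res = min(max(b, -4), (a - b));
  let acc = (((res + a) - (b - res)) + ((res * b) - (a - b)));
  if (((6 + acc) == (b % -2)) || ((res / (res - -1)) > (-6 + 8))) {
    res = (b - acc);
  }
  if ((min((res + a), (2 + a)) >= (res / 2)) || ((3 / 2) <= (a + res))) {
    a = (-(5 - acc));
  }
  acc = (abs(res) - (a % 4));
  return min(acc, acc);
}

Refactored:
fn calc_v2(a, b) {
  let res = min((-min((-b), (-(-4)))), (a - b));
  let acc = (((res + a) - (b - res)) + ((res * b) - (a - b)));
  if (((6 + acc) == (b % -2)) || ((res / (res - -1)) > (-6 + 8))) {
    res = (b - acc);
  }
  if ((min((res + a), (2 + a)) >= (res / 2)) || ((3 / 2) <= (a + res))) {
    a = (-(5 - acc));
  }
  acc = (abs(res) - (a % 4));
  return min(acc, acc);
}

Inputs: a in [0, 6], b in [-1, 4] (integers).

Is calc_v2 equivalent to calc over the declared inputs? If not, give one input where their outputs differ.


Comparing the listings, the differences include: min/max/abs usage differs.
One worked example (a=2, b=2) — calc: res = 0; acc = 0; (((6 + acc) == (b % -2)) || ((res / (res - -1)) > (-6 + 8))) -> false; ((min((res + a), (2 + a)) >= (res / 2)) || ((3 / 2) <= (a + res))) -> true; a = -5; acc = -3; return -3; calc_v2: res = 0; acc = 0; (((6 + acc) == (b % -2)) || ((res / (res - -1)) > (-6 + 8))) -> false; ((min((res + a), (2 + a)) >= (res / 2)) || ((3 / 2) <= (a + res))) -> true; a = -5; acc = -3; return -3; agreement on -3.
Across all 42 domain points the two functions coincide.
verdict: equivalent


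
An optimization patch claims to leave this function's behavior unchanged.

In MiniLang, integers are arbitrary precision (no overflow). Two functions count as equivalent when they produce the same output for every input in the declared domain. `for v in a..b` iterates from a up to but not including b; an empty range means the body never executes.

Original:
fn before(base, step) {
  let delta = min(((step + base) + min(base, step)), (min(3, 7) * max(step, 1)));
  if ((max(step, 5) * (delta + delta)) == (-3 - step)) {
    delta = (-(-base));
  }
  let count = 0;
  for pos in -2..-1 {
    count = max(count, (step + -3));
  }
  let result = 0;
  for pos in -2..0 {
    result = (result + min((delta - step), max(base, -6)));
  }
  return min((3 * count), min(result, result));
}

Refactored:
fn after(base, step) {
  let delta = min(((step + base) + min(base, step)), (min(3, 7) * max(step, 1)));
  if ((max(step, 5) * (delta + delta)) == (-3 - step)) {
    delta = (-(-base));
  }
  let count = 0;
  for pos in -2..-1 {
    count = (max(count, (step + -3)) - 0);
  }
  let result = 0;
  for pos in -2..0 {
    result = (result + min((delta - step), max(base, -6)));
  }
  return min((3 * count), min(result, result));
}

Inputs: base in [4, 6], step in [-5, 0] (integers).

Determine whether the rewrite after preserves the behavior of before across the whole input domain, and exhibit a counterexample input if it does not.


The two are interchangeable: arithmetic usage differs; and constant usage differs, and every declared input agrees.
As a probe, take base=5, step=-1: before runs delta = 3; ((max(step, 5) * (delta + delta)) == (-3 - step)) -> false; count = 0; [pos=-2]; count = 0; result = 0; [pos=-2]; result = 4; [pos=-1]; result = 8; return 0; after runs delta = 3; ((max(step, 5) * (delta + delta)) == (-3 - step)) -> false; count = 0; [pos=-2]; count = 0; result = 0; [pos=-2]; result = 4; [pos=-1]; result = 8; return 0; both end at 0.
Every one of the 18 inputs gives matching results.
verdict: equivalent


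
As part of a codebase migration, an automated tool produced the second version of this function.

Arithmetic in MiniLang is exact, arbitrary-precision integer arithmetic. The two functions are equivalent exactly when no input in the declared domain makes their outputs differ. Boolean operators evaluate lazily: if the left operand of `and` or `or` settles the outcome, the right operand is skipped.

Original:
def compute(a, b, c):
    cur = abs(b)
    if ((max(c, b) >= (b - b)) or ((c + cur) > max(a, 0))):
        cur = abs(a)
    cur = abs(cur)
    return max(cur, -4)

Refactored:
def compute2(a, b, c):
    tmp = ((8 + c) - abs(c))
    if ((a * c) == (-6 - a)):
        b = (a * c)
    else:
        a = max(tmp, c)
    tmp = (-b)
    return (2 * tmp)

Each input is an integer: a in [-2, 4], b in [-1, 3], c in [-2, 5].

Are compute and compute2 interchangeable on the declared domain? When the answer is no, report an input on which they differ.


The rewrite breaks on a=-2, b=-1, c=-2, where the results are 1 and 2.
compute: cur = 1; ((max(c, b) >= (b - b)) or ((c + cur) > max(a, 0))) -> false; cur = 1; return 1
compute2: tmp = 4; ((a * c) == (-6 - a)) -> false; a = 4; tmp = 1; return 2
verdict: not equivalent; witness: a=-2, b=-1, c=-2


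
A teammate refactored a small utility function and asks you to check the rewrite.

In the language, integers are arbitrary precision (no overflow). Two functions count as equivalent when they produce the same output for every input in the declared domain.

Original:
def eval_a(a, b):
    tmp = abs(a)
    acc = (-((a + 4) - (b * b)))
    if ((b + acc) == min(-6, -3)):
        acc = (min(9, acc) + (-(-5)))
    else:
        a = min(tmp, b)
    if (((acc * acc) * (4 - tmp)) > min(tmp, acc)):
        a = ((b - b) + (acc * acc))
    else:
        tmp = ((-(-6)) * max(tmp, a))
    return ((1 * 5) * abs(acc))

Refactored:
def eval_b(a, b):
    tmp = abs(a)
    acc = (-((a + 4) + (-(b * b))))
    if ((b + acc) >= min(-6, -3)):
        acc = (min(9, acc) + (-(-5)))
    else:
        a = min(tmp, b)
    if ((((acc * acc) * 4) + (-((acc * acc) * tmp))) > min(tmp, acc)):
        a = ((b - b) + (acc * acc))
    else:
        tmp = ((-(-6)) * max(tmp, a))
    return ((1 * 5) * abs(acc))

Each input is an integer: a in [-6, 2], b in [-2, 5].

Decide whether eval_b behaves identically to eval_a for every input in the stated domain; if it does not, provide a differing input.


On input a=-6, b=-2, eval_a returns 30 while eval_b returns 55.
verdict: not equivalent; witness: a=-6, b=-2


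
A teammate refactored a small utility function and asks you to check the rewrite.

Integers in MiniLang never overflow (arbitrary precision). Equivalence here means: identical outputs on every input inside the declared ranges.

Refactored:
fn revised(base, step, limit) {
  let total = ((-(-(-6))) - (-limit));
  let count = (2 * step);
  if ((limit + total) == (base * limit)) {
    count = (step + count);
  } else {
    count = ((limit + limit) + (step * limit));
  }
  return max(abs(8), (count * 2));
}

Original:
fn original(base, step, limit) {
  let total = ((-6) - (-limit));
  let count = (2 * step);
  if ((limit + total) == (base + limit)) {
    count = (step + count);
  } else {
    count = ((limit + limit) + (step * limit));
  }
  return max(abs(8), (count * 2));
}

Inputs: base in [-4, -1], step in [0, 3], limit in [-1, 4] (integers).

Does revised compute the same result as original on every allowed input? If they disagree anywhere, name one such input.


These are not equivalent — on base=-4, step=1, limit=2 the outputs split (8 vs 12).
original: total=-4, then count=2, then ((limit + total) == (base + limit)) is true, then count=3, then returns 8
revised: total=-4, then count=2, then ((limit + total) == (base * limit)) is false, then count=6, then returns 12
verdict: not equivalent; witness: base=-4, step=1, limit=2


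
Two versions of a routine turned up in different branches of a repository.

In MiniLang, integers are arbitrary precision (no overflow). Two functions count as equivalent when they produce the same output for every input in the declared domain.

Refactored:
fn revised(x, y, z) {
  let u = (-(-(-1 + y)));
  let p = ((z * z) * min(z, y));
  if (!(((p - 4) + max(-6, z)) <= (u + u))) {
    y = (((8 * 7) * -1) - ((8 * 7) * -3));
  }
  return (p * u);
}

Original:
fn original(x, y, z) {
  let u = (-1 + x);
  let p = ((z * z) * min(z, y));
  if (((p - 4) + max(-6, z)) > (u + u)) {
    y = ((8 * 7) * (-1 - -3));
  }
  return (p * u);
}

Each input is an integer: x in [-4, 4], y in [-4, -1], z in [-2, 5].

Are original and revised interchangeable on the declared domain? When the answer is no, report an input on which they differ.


These are not equivalent — on x=-4, y=-3, z=-2 the outputs split (60 vs 48).
original: u := -5 | p := -12 | (((p - 4) + max(-6, z)) > (u + u)): false | result 60
revised: u := -4 | p := -12 | (!(((p - 4) + max(-6, z)) <= (u + u))): false | result 48
verdict: not equivalent; witness: x=-4, y=-3, z=-2


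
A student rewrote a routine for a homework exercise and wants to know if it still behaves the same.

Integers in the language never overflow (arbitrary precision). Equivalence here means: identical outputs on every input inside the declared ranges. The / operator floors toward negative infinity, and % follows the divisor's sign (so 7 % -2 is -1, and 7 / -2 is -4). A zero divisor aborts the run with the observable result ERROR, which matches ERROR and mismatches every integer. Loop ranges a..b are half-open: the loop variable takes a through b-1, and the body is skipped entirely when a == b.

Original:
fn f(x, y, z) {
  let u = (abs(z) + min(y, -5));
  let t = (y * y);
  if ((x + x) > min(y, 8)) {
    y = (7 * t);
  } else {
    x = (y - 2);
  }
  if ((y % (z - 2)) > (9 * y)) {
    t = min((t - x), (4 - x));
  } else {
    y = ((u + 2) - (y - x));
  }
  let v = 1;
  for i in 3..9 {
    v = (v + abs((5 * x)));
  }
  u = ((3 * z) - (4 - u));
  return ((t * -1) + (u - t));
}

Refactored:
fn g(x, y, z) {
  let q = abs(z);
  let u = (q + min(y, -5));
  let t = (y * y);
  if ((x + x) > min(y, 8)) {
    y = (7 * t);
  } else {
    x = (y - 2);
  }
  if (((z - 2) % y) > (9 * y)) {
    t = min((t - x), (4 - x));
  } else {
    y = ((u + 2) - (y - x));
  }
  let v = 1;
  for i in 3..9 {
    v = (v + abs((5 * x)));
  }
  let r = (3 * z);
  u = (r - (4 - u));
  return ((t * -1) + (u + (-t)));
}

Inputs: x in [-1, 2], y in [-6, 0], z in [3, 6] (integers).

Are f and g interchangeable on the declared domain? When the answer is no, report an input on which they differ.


Take x=-1, y=0, z=3.
f: u = -2; t = 0; ((x + x) > min(y, 8)) -> false; x = -2; ((y % (z - 2)) > (9 * y)) -> false; y = -2; v = 1; [i=3]; v = 11; [i=4]; v = 21; [i=5]; v = 31; [i=6]; v = 41; [i=7]; v = 51; [i=8]; v = 61; u = 3; return 3
g: q = 3; u = -2; t = 0; ((x + x) > min(y, 8)) -> false; x = -2; division by zero -> ERROR
3 against ERROR: the behavior changed.
verdict: not equivalent; witness: x=-1, y=0, z=3


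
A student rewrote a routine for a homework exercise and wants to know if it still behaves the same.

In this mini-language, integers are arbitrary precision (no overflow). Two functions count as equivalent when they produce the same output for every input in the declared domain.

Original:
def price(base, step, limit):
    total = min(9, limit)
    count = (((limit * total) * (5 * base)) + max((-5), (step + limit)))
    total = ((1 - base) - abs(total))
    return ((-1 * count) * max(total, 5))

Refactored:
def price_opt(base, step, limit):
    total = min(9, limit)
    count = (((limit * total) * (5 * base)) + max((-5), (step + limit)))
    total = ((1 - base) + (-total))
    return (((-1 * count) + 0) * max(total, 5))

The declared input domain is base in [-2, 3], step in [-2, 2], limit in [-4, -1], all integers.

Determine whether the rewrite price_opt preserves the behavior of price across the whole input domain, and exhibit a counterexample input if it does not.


There is a counterexample at base=-2, step=-2, limit=-4: 825 on one side, 1155 on the other.
price: total := -4 | count := -165 | total := -1 | result 825
price_opt: total := -4 | count := -165 | total := 7 | result 1155
verdict: not equivalent; witness: base=-2, step=-2, limit=-4


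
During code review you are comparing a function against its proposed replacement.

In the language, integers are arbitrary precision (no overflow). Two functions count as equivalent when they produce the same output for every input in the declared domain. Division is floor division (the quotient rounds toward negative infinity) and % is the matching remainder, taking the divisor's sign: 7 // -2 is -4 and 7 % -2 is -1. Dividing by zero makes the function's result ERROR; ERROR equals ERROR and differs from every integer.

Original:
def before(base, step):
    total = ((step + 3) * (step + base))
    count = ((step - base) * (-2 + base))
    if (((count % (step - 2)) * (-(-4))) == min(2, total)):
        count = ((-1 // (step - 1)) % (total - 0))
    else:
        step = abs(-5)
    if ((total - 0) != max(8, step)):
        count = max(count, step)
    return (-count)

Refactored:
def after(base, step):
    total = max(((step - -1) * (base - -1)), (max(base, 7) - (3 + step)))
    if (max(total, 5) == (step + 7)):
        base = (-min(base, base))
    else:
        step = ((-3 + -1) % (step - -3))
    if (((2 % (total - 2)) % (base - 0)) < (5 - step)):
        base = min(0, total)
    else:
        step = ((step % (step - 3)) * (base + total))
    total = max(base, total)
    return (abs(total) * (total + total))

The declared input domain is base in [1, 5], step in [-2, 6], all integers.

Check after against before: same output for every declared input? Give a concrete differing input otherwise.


The rewrite breaks on base=1, step=-2, where the results are -5 and 72.
before: total = -1; count = 3; (((count % (step - 2)) * (-(-4))) == min(2, total)) -> false; step = 5; ((total - 0) != max(8, step)) -> true; count = 5; return -5
after: total = 6; (max(total, 5) == (step + 7)) -> false; step = 0; (((2 % (total - 2)) % (base - 0)) < (5 - step)) -> true; base = 0; total = 6; return 72
verdict: not equivalent; witness: base=1, step=-2


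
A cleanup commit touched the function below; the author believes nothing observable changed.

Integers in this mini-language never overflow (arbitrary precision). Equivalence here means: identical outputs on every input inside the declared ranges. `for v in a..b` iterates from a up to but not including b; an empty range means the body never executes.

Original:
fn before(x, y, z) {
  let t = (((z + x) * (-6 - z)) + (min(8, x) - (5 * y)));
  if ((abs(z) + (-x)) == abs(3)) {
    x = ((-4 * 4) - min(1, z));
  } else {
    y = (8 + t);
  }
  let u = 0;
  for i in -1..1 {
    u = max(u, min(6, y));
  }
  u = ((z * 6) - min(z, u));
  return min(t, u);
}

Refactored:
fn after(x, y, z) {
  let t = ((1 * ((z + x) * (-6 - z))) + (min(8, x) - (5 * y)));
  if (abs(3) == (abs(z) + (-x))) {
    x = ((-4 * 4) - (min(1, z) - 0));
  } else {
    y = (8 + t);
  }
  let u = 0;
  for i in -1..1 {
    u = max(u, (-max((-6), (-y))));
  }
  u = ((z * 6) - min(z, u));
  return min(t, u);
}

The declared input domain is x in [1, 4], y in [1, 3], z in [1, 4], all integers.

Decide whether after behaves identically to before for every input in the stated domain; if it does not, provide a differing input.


The two are interchangeable: arithmetic usage differs; also constant usage differs; also min/max/abs usage differs, and every declared input agrees.
One worked example (x=2, y=3, z=1) — before: t := -34 | ((abs(z) + (-x)) == abs(3)): false | y := -26 | u := 0 | iter i=-1: | u := 0 | iter i=0: | u := 0 | u := 6 | result -34; after: t := -34 | (abs(3) == (abs(z) + (-x))): false | y := -26 | u := 0 | iter i=-1: | u := 0 | iter i=0: | u := 0 | u := 6 | result -34; agreement on -34.
Every one of the 48 inputs gives matching results.
verdict: equivalent


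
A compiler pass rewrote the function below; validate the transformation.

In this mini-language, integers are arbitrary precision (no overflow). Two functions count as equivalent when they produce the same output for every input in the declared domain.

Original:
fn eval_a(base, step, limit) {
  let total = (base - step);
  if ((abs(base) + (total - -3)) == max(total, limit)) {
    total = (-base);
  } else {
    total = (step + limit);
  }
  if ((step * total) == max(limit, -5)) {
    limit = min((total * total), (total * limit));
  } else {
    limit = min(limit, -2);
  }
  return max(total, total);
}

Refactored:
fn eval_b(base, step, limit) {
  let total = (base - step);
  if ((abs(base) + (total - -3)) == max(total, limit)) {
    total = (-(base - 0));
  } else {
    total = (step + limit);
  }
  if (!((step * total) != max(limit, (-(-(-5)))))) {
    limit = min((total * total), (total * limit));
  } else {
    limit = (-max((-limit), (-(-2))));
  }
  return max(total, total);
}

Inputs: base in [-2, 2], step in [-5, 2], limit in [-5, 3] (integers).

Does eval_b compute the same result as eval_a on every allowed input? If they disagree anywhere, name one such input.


The two versions differ — the changes include constant usage differs; also boolean connective usage differs; also min/max/abs usage differs; also comparison usage differs; also arithmetic usage differs.
Spot check at base=-2, step=-3, limit=-1 — eval_a: total = 1; ((abs(base) + (total - -3)) == max(total, limit)) -> false; total = -4; ((step * total) == max(limit, -5)) -> false; limit = -2; return -4. eval_b: total = 1; ((abs(base) + (total - -3)) == max(total, limit)) -> false; total = -4; (!((step * total) != max(limit, (-(-(-5)))))) -> false; limit = -2; return -4. Both give -4.
An exhaustive pass over the 360 declared inputs shows identical outputs.
verdict: equivalent


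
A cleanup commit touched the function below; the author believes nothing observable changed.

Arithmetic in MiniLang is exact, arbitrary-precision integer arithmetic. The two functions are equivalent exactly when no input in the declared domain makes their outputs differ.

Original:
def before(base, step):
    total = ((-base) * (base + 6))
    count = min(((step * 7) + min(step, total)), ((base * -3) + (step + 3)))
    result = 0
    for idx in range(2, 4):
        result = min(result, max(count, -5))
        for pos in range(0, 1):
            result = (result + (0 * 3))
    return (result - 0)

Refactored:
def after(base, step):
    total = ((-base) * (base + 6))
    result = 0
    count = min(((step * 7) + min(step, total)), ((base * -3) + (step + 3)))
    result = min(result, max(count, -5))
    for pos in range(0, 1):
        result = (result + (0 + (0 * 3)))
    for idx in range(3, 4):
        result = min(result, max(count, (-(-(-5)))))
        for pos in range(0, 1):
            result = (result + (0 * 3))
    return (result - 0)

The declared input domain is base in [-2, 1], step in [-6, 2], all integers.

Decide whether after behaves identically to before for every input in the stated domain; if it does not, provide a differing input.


Side by side, the visible changes include: loop structure differs, and statement counts differ, and constant usage differs, and min/max/abs usage differs, and arithmetic usage differs.
Spot check at base=-1, step=-3 — before: total=5, then count=-24, then result=0, then (idx=2), then result=-5, then (pos=0), then result=-5, then (idx=3), then result=-5, then (pos=0), then result=-5, then returns -5. after: total=5, then result=0, then count=-24, then result=-5, then (pos=0), then result=-5, then (idx=3), then result=-5, then (pos=0), then result=-5, then returns -5. Both give -5.
An exhaustive pass over the 36 declared inputs shows identical outputs.
verdict: equivalent


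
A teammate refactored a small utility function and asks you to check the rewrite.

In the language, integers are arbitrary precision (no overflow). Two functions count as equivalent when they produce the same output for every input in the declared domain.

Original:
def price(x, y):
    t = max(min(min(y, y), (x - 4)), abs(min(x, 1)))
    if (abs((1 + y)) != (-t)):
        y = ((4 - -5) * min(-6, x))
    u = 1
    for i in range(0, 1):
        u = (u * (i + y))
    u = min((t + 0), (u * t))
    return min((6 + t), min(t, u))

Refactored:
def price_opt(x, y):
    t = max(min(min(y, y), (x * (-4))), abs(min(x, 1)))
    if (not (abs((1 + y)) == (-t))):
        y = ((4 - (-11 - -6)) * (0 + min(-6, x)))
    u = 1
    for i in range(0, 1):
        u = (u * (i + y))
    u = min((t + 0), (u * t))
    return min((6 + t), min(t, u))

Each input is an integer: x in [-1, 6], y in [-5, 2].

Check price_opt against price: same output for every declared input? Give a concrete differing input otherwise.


Run the pair on x=-1, y=2.
price: t = 1; (abs((1 + y)) != (-t)) -> true; y = -54; u = 1; [i=0]; u = -54; u = -54; return -54
price_opt: t = 2; (not (abs((1 + y)) == (-t))) -> true; y = -54; u = 1; [i=0]; u = -54; u = -108; return -108
-54 and -108 differ, so these are not the same function on this domain.
verdict: not equivalent; witness: x=-1, y=2


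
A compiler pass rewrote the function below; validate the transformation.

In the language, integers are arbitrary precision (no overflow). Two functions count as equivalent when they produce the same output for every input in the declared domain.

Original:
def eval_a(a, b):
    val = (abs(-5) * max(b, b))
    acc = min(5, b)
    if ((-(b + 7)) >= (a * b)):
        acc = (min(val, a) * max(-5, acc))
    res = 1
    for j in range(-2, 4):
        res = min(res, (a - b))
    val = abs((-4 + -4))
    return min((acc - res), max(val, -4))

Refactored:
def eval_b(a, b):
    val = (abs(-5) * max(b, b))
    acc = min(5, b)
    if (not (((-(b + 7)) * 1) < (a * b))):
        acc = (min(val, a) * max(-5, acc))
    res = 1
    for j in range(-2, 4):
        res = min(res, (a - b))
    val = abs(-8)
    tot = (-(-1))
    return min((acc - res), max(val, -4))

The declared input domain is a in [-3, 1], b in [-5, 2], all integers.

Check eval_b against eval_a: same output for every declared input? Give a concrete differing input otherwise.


Although constant usage differs, plus local variable names differ, plus statement counts differ, plus comparison usage differs, plus boolean connective usage differs, plus arithmetic usage differs, 40/40 inputs agree.
verdict: equivalent


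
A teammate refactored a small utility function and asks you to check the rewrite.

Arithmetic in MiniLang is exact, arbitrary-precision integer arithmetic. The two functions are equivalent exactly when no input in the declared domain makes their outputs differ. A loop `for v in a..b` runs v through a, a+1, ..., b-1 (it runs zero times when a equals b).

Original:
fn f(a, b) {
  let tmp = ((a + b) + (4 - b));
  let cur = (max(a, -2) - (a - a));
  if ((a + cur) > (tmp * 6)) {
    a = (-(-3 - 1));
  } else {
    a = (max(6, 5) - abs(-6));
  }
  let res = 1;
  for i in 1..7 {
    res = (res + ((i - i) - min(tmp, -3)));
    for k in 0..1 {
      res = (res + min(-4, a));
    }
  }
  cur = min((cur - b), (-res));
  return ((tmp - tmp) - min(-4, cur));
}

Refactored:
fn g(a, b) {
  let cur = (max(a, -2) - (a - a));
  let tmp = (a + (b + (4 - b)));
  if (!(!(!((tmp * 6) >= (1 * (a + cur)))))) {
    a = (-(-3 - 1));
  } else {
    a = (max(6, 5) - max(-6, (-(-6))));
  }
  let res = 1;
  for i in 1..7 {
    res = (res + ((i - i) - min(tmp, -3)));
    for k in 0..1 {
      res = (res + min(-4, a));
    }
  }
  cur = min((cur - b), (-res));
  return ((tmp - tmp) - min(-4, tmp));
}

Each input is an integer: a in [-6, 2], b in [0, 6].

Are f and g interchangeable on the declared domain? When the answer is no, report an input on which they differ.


These are not equivalent — on a=-6, b=3 the outputs split (5 vs 4).
f: tmp := -2 | cur := -2 | ((a + cur) > (tmp * 6)): true | a := 4 | res := 1 | iter i=1: | res := 4 | iter k=0: | res := 0 | iter i=2: | res := 3 | iter k=0: | res := -1 | iter i=3: | res := 2 | iter k=0: | res := -2 | iter i=4: | res := 1 | iter k=0: | res := -3 | iter i=5: | res := 0 | iter k=0: | res := -4 | iter i=6: | res := -1 | iter k=0: | res := -5 | cur := -5 | result 5
g: cur := -2 | tmp := -2 | (!(!(!((tmp * 6) >= (1 * (a + cur)))))): true | a := 4 | res := 1 | iter i=1: | res := 4 | iter k=0: | res := 0 | iter i=2: | res := 3 | iter k=0: | res := -1 | iter i=3: | res := 2 | iter k=0: | res := -2 | iter i=4: | res := 1 | iter k=0: | res := -3 | iter i=5: | res := 0 | iter k=0: | res := -4 | iter i=6: | res := -1 | iter k=0: | res := -5 | cur := -5 | result 4
verdict: not equivalent; witness: a=-6, b=3


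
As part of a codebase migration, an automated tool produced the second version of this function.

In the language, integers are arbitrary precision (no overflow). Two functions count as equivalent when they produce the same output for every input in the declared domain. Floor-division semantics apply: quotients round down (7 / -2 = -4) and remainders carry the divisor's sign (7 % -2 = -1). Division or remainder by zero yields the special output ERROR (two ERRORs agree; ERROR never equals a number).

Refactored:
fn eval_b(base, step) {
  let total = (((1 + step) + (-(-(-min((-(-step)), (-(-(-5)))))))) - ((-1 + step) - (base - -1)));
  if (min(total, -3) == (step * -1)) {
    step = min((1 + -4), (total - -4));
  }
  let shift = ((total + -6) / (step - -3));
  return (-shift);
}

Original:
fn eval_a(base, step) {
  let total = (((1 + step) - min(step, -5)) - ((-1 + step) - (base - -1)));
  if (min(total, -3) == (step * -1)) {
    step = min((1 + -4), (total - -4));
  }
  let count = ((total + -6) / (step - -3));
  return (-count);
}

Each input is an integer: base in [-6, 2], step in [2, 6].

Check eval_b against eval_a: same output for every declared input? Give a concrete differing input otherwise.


The two versions differ — the changes include arithmetic usage differs, plus local variable names differ.
One worked example (base=-1, step=3) — eval_a: total=7, then (min(total, -3) == (step * -1)) is true, then step=-3, then a zero divisor aborts: ERROR; eval_b: total=7, then (min(total, -3) == (step * -1)) is true, then step=-3, then a zero divisor aborts: ERROR; agreement on ERROR.
Across all 45 domain points the two functions coincide.
verdict: equivalent


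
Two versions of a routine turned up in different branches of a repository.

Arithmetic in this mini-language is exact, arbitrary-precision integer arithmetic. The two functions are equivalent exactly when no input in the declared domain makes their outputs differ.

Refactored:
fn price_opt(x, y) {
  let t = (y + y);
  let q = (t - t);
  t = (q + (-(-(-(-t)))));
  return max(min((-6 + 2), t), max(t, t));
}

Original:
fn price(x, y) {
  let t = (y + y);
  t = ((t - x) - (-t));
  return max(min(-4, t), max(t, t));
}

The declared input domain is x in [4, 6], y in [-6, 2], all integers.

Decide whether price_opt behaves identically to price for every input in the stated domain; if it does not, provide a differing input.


Run the pair on x=4, y=-6.
price: t=-12, then t=-28, then returns -28
price_opt: t=-12, then q=0, then t=-12, then returns -12
-28 and -12 differ, so these are not the same function on this domain.
verdict: not equivalent; witness: x=4, y=-6


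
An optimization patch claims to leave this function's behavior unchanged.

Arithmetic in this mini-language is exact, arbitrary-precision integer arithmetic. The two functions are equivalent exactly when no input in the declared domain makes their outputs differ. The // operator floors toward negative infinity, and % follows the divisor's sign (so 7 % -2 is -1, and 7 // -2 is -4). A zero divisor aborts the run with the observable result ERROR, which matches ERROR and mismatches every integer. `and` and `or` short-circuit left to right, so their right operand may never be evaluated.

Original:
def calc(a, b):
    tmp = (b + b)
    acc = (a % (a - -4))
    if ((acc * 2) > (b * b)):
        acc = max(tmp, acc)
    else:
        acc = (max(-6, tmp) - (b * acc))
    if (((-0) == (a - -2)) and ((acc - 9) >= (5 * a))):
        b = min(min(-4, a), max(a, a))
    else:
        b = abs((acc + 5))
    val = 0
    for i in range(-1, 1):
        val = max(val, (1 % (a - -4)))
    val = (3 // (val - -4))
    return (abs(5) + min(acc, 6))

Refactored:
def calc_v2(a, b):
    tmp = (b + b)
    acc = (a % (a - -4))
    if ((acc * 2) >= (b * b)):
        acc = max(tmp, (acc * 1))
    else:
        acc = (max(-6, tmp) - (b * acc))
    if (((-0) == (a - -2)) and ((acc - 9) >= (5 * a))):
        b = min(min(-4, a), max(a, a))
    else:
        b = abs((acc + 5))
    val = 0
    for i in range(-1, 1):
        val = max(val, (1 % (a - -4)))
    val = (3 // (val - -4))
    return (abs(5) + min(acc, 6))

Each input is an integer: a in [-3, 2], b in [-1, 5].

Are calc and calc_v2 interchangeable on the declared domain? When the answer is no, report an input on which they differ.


There is a counterexample at a=-1, b=2: 5 on one side, 9 on the other.
calc: tmp := 4 | acc := 2 | ((acc * 2) > (b * b)): false | acc := 0 | (((-0) == (a - -2)) and ((acc - 9) >= (5 * a))): false | b := 5 | val := 0 | iter i=-1: | val := 1 | iter i=0: | val := 1 | val := 0 | result 5
calc_v2: tmp := 4 | acc := 2 | ((acc * 2) >= (b * b)): true | acc := 4 | (((-0) == (a - -2)) and ((acc - 9) >= (5 * a))): false | b := 9 | val := 0 | iter i=-1: | val := 1 | iter i=0: | val := 1 | val := 0 | result 9
verdict: not equivalent; witness: a=-1, b=2


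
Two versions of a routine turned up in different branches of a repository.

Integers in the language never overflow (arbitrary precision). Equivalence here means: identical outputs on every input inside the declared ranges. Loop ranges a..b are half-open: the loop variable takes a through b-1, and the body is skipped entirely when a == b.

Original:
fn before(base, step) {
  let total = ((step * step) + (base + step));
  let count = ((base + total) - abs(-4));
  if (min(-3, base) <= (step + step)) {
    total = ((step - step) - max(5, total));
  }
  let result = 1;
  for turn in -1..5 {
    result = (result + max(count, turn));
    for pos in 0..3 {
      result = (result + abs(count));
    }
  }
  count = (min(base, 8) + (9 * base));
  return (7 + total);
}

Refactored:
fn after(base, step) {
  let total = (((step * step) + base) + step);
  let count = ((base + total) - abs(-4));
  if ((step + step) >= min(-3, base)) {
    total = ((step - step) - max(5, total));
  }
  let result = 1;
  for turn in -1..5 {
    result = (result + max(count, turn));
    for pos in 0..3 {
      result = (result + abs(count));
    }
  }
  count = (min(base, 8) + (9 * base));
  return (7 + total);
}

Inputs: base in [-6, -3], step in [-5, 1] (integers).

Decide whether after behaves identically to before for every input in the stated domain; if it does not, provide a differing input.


Equivalent — the differences include comparison usage differs, yet no declared input distinguishes the two.
Spot check at base=-5, step=-4 — before: total becomes 7; next count becomes -2; next (min(-3, base) <= (step + step)) evaluates to false; next result becomes 1; next at turn=-1:; next result becomes 0; next at pos=0:; next result becomes 2; next at pos=1:; next result becomes 4; next at pos=2:; next result becomes 6; next at turn=0:; next result becomes 6; next at pos=0:; next result becomes 8; next at pos=1:; next result becomes 10; next at pos=2:; next result becomes 12; next at turn=1:; next result becomes 13; next at pos=0:; next result becomes 15; next at pos=1:; next result becomes 17; next at pos=2:; next result becomes 19; next at turn=2:; next result becomes 21; next at pos=0:; next result becomes 23; next at pos=1:; next result becomes 25; next at pos=2:; next result becomes 27; next at turn=3:; next result becomes 30; next at pos=0:; next result becomes 32; next at pos=1:; next result becomes 34; next at pos=2:; next result becomes 36; next at turn=4:; next result becomes 40; next at pos=0:; next result becomes 42; next at pos=1:; next result becomes 44; next at pos=2:; next result becomes 46; next count becomes -50; next final value 14. after: total becomes 7; next count becomes -2; next ((step + step) >= min(-3, base)) evaluates to false; next result becomes 1; next at turn=-1:; next result becomes 0; next at pos=0:; next result becomes 2; next at pos=1:; next result becomes 4; next at pos=2:; next result becomes 6; next at turn=0:; next result becomes 6; next at pos=0:; next result becomes 8; next at pos=1:; next result becomes 10; next at pos=2:; next result becomes 12; next at turn=1:; next result becomes 13; next at pos=0:; next result becomes 15; next at pos=1:; next result becomes 17; next at pos=2:; next result becomes 19; next at turn=2:; next result becomes 21; next at pos=0:; next result becomes 23; next at pos=1:; next result becomes 25; next at pos=2:; next result becomes 27; next at turn=3:; next result becomes 30; next at pos=0:; next result becomes 32; next at pos=1:; next result becomes 34; next at pos=2:; next result becomes 36; next at turn=4:; next result becomes 40; next at pos=0:; next result becomes 42; next at pos=1:; next result becomes 44; next at pos=2:; next result becomes 46; next count becomes -50; next final value 14. Both give 14.
Sweeping the whole domain (28 inputs) finds no disagreement.
verdict: equivalent


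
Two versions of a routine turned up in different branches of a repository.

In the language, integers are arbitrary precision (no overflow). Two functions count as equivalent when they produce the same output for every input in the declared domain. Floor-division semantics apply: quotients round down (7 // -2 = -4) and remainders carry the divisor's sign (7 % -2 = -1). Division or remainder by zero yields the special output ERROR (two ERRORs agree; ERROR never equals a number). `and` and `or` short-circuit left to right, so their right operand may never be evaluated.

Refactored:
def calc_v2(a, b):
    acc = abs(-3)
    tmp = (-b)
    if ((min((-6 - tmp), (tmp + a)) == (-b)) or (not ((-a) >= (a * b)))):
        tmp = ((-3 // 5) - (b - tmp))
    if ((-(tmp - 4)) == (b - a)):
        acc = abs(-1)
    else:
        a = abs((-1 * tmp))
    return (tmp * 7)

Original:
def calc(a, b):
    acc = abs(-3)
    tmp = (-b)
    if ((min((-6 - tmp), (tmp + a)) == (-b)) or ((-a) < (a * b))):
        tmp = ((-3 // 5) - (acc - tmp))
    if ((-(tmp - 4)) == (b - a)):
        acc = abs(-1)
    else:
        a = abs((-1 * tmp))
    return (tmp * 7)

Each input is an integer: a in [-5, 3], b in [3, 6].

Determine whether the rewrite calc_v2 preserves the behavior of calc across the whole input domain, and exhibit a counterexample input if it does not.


Evaluate both at a=0, b=4.
calc: acc becomes 3; next tmp becomes -4; next ((min((-6 - tmp), (tmp + a)) == (-b)) or ((-a) < (a * b))) evaluates to true; next tmp becomes -8; next ((-(tmp - 4)) == (b - a)) evaluates to false; next a becomes 8; next final value -56
calc_v2: acc becomes 3; next tmp becomes -4; next ((min((-6 - tmp), (tmp + a)) == (-b)) or (not ((-a) >= (a * b)))) evaluates to true; next tmp becomes -9; next ((-(tmp - 4)) == (b - a)) evaluates to false; next a becomes 9; next final value -63
-56 and -63 differ, so these are not the same function on this domain.
verdict: not equivalent; witness: a=0, b=4


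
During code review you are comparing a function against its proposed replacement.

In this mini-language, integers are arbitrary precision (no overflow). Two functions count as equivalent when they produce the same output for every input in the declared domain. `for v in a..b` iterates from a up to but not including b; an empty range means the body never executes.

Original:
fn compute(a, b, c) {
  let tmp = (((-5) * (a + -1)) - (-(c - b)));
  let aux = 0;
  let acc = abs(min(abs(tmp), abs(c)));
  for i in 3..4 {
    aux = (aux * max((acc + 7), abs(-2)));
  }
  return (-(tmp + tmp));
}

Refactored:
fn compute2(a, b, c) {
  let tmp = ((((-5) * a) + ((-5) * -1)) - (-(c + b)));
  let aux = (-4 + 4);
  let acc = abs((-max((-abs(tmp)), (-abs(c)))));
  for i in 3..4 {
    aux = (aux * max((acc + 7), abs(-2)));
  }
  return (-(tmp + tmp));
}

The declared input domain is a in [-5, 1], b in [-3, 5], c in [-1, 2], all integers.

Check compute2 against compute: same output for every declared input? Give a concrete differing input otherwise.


At a=-5, b=-3, c=-1: compute gives -64, compute2 gives -52.
verdict: not equivalent; witness: a=-5, b=-3, c=-1


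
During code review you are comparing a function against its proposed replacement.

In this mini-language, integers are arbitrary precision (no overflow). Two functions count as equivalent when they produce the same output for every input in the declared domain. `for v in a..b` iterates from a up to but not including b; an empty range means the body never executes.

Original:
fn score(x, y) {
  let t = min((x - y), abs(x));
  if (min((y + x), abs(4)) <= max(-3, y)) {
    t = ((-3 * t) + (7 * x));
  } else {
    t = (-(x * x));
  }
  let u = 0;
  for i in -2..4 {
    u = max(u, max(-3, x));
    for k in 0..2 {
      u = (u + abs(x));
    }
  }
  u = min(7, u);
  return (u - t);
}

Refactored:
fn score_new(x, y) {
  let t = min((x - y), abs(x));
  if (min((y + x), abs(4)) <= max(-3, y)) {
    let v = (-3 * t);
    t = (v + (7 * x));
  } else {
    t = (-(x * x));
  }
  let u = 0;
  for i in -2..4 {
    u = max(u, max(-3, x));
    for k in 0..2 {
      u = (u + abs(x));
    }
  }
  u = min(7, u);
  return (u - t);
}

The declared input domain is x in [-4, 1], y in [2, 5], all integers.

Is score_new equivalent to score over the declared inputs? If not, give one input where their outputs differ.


Although local variable names differ; statement counts differ, 24/24 inputs agree.
verdict: equivalent


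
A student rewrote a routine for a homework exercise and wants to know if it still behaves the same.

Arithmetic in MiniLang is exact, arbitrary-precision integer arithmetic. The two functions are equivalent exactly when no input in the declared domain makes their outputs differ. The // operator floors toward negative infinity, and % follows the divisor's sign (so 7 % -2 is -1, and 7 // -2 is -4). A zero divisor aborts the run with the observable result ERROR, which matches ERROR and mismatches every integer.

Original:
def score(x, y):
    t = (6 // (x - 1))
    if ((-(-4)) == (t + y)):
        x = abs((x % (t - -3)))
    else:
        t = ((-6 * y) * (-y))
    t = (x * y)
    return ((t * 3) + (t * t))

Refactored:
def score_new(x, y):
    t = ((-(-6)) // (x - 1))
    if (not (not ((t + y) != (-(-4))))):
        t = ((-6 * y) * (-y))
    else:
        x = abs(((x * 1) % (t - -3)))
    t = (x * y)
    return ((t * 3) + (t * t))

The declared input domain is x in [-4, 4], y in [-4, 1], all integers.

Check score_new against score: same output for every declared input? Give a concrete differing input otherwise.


Side by side, the visible changes include: constant usage differs; and arithmetic usage differs; and boolean connective usage differs; and comparison usage differs.
As a probe, take x=4, y=-4: score runs t becomes 2; next ((-(-4)) == (t + y)) evaluates to false; next t becomes 96; next t becomes -16; next final value 208; score_new runs t becomes 2; next (not (not ((t + y) != (-(-4))))) evaluates to true; next t becomes 96; next t becomes -16; next final value 208; both end at 208.
Across all 54 domain points the two functions coincide.
verdict: equivalent


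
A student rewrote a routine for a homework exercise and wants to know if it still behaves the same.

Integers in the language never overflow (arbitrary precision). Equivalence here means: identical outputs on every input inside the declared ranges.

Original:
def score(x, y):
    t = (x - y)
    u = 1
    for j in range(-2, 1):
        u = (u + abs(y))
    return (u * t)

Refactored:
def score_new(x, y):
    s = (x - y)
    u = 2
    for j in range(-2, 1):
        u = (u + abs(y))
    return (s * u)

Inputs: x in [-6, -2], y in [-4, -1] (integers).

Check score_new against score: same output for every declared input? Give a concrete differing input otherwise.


There is a counterexample at x=-6, y=-4: -26 on one side, -28 on the other.
score: t=-2, then u=1, then (j=-2), then u=5, then (j=-1), then u=9, then (j=0), then u=13, then returns -26
score_new: s=-2, then u=2, then (j=-2), then u=6, then (j=-1), then u=10, then (j=0), then u=14, then returns -28
verdict: not equivalent; witness: x=-6, y=-4
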